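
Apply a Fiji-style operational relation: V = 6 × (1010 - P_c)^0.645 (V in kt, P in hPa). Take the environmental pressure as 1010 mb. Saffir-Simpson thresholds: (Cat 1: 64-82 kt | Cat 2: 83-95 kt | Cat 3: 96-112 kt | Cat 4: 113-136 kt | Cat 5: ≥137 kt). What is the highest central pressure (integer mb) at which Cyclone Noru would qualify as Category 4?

Category 4 begins at V = 113 kt.
Required ΔP = (113/6)^(1/0.645) = 18.833^1.550 ≈ 94.76 mb.
P_c ≤ 1010 − 94.76 = 915.24, so the highest integer P_c is 915 mb.

915 mb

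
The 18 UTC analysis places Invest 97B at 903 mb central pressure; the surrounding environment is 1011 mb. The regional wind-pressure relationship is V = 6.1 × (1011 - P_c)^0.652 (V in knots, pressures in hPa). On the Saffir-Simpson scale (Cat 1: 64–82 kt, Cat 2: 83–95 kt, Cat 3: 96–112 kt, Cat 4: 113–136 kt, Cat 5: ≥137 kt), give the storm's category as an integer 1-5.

ΔP = 1011 − 903 = 108 mb.
V ≈ 6.1 × 108^0.652 = 6.1 × 21.17 ≈ 129 kt.
129 kt falls in the Category 4 band.

4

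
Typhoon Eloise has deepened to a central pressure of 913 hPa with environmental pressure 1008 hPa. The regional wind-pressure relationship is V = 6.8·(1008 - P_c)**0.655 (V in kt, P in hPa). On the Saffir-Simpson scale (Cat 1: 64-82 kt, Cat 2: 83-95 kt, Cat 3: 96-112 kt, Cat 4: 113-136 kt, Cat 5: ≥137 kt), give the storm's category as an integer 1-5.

ΔP = 1008 − 913 = 95 hPa.
V ≈ 6.8 × 95^0.655 = 6.8 × 19.74 ≈ 134 kt.
134 kt falls in the Category 4 band.

4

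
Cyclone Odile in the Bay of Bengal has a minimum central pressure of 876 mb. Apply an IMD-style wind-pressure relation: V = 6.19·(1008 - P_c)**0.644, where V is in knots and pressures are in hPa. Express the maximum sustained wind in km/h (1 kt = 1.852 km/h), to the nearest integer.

ΔP = 1008 − 876 = 132 mb.
V ≈ 6.19 × 132^0.644 = 6.19 × 23.209 ≈ 143.661 kt.
143.661 × 1.852 ≈ 266.06 km/h → 266 km/h.

266 km/h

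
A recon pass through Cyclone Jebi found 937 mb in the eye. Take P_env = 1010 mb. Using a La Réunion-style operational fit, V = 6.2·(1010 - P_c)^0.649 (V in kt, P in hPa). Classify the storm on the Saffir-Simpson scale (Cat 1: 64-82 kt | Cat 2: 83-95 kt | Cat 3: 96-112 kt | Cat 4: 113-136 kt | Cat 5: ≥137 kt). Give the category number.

ΔP = 1010 − 937 = 73 mb.
V ≈ 6.2 × 73^0.649 = 6.2 × 16.19 ≈ 100 kt.
100 kt falls in the Category 3 band.

3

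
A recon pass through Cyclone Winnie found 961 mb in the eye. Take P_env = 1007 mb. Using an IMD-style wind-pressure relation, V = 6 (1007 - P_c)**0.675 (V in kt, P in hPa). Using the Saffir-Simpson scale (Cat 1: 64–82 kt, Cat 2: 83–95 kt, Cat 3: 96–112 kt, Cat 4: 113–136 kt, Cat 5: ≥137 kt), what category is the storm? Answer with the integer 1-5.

1

ΔP = 1007 − 961 = 46 mb.
V ≈ 6 × 46^0.675 = 6 × 13.25 ≈ 80 kt.
80 kt falls in the Category 1 band.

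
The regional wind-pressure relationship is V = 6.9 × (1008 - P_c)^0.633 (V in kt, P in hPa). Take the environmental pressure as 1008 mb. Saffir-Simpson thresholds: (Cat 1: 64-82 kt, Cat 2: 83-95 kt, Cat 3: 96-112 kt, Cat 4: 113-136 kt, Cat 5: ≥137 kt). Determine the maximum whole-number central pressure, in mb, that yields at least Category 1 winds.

974 mb

Category 1 begins at V = 64 kt.
Required ΔP = (64/6.9)^(1/0.633) = 9.275^1.580 ≈ 33.74 mb.
P_c ≤ 1008 − 33.74 = 974.26, so the highest integer P_c is 974 mb.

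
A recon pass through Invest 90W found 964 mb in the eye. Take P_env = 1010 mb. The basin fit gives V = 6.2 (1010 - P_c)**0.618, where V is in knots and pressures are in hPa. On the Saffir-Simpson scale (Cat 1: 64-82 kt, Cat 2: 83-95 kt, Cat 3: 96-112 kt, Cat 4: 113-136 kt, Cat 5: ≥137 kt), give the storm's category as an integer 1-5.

ΔP = 1010 − 964 = 46 mb.
V ≈ 6.2 × 46^0.618 = 6.2 × 10.66 ≈ 66 kt.
66 kt falls in the Category 1 band.

1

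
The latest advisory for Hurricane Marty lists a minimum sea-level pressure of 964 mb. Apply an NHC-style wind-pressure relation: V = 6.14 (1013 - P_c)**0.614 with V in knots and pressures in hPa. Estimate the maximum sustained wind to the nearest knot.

ΔP = 1013 − 964 = 49 mb.
49^0.614 ≈ 10.909.
V ≈ 6.14 × 10.909 ≈ 67.0 kt.

67 kt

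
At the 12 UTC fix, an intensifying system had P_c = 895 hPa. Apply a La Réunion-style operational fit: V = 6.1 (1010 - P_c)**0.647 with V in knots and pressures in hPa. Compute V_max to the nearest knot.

131 kt

ΔP = 1010 − 895 = 115 hPa.
115^0.647 ≈ 21.541.
V ≈ 6.1 × 21.541 ≈ 131.4 kt.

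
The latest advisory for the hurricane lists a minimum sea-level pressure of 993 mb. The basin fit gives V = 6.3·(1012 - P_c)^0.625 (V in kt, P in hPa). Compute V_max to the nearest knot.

40 kt

ΔP = 1012 − 993 = 19 mb.
19^0.625 ≈ 6.298.
V ≈ 6.3 × 6.298 ≈ 39.7 kt.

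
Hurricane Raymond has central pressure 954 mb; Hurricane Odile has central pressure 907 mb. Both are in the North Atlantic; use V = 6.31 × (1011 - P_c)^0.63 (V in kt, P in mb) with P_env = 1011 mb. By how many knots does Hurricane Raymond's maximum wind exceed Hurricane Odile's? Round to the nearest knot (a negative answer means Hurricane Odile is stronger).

-37 kt

Hurricane Raymond: ΔP = 57; V ≈ 6.31 × 57^0.63 ≈ 80.58 kt.
Hurricane Odile: ΔP = 104; V ≈ 6.31 × 104^0.63 ≈ 117.70 kt.
Difference ≈ 80.58 − 117.70 = -37.12 → -37 kt.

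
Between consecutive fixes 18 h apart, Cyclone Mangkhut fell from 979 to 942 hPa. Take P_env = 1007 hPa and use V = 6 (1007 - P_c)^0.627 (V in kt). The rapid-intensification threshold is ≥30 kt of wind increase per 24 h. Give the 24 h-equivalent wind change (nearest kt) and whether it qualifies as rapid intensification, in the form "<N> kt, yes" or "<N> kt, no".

V₁: ΔP = 28, V ≈ 6 × 28^0.627 ≈ 48.48 kt.
V₂: ΔP = 65, V ≈ 6 × 65^0.627 ≈ 82.20 kt.
ΔV over 18 h = 33.72 kt → 24 h equivalent = 33.72 × 24/18 ≈ 44.96 kt.
45 kt ≥ 30 kt ⇒ rapid intensification.

45 kt, yes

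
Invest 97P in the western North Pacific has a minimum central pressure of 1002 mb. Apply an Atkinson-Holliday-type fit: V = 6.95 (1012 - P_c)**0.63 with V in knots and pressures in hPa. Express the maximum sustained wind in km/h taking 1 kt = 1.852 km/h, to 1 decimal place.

ΔP = 1012 − 1002 = 10 mb.
V ≈ 6.95 × 10^0.63 = 6.95 × 4.266 ≈ 29.647 kt.
29.647 × 1.852 ≈ 54.91 km/h → 54.9 km/h.

54.9 km/h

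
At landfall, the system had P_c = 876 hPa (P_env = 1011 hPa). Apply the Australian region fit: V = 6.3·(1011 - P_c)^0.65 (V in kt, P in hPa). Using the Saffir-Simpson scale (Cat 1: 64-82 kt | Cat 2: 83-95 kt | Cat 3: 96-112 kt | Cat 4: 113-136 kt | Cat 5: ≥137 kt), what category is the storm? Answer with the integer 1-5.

ΔP = 1011 − 876 = 135 hPa.
V ≈ 6.3 × 135^0.65 = 6.3 × 24.25 ≈ 153 kt.
153 kt falls in the Category 5 band.

5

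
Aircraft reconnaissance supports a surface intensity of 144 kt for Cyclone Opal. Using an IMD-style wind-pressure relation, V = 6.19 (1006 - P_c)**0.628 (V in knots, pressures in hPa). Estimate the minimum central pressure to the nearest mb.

856 mb

ΔP = (V / 6.19)^(1/0.628) = (144/6.19)^1.592.
144/6.19 = 23.263; 23.263^1.592 ≈ 150.05 mb.
P_c = 1006 − 150.05 = 855.95 ≈ 856 mb.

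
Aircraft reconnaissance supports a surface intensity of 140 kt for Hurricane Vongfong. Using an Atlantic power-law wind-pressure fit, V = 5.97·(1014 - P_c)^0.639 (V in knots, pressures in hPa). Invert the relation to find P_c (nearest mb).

875 mb

ΔP = (V / 5.97)^(1/0.639) = (140/5.97)^1.565.
140/5.97 = 23.451; 23.451^1.565 ≈ 139.38 mb.
P_c = 1014 − 139.38 = 874.62 ≈ 875 mb.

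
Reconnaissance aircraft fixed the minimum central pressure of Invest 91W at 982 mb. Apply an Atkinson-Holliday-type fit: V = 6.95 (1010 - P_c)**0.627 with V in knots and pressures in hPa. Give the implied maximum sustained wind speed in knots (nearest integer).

56 kt

ΔP = 1010 − 982 = 28 mb.
28^0.627 ≈ 8.079.
V ≈ 6.95 × 8.079 ≈ 56.2 kt.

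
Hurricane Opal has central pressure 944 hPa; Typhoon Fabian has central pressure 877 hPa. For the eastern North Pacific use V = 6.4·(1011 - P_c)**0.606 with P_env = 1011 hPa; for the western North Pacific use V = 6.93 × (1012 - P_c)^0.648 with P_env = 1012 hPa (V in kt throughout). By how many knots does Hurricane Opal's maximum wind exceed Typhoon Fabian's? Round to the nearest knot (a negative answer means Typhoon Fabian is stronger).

-85 kt

Hurricane Opal: ΔP = 67; V ≈ 6.4 × 67^0.606 ≈ 81.81 kt.
Typhoon Fabian: ΔP = 135; V ≈ 6.93 × 135^0.648 ≈ 166.41 kt.
Difference ≈ 81.81 − 166.41 = -84.60 → -85 kt.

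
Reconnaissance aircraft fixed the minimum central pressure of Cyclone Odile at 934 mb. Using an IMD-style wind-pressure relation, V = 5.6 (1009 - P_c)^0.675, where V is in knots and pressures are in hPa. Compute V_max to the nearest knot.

ΔP = 1009 − 934 = 75 mb.
75^0.675 ≈ 18.436.
V ≈ 5.6 × 18.436 ≈ 103.2 kt.

103 kt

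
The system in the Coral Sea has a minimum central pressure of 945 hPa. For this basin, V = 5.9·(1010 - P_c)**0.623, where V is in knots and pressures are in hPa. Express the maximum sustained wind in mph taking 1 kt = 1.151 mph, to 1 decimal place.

91.5 mph

ΔP = 1010 − 945 = 65 hPa.
V ≈ 5.9 × 65^0.623 = 5.9 × 13.472 ≈ 79.487 kt.
79.487 × 1.151 ≈ 91.49 mph → 91.5 mph.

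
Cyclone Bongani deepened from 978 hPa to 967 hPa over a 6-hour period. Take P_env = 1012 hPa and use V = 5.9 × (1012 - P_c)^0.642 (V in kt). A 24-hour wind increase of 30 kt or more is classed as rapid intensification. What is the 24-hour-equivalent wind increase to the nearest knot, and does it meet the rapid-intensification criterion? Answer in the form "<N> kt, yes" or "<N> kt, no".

V₁: ΔP = 34, V ≈ 5.9 × 34^0.642 ≈ 56.76 kt.
V₂: ΔP = 45, V ≈ 5.9 × 45^0.642 ≈ 67.95 kt.
ΔV over 6 h = 11.19 kt → 24 h equivalent = 11.19 × 24/6 ≈ 44.76 kt.
45 kt ≥ 30 kt ⇒ rapid intensification.

45 kt, yes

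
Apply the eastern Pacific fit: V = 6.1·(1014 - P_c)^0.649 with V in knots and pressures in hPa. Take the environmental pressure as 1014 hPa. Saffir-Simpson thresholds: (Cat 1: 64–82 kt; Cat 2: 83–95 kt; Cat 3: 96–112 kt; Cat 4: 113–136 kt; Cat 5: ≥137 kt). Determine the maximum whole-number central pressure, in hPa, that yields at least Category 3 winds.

Category 3 begins at V = 96 kt.
Required ΔP = (96/6.1)^(1/0.649) = 15.738^1.541 ≈ 69.87 hPa.
P_c ≤ 1014 − 69.87 = 944.13, so the highest integer P_c is 944 hPa.

944 hPa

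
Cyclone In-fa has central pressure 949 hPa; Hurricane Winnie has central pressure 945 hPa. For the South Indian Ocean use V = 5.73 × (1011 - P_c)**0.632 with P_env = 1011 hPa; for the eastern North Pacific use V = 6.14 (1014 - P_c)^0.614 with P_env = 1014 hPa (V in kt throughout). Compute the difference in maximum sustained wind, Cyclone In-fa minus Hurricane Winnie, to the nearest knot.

Cyclone In-fa: ΔP = 62; V ≈ 5.73 × 62^0.632 ≈ 77.79 kt.
Hurricane Winnie: ΔP = 69; V ≈ 6.14 × 69^0.614 ≈ 82.65 kt.
Difference ≈ 77.79 − 82.65 = -4.86 → -5 kt.

-5 kt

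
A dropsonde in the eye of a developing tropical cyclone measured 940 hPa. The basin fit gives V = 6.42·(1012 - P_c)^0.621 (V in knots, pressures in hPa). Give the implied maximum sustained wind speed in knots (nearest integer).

91 kt

ΔP = 1012 − 940 = 72 hPa.
72^0.621 ≈ 14.237.
V ≈ 6.42 × 14.237 ≈ 91.4 kt.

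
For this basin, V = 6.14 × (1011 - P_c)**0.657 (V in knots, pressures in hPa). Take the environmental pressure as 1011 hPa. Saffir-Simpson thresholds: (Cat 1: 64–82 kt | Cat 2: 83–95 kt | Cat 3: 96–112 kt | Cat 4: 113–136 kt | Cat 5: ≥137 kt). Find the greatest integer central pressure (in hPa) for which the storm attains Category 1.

975 hPa

Category 1 begins at V = 64 kt.
Required ΔP = (64/6.14)^(1/0.657) = 10.423^1.522 ≈ 35.44 hPa.
P_c ≤ 1011 − 35.44 = 975.56, so the highest integer P_c is 975 hPa.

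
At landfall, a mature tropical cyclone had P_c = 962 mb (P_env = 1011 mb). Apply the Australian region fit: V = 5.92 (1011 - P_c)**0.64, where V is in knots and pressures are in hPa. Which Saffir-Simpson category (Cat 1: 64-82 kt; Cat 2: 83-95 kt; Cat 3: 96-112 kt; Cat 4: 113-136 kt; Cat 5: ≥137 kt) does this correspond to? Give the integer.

ΔP = 1011 − 962 = 49 mb.
V ≈ 5.92 × 49^0.64 = 5.92 × 12.07 ≈ 71 kt.
71 kt falls in the Category 1 band.

1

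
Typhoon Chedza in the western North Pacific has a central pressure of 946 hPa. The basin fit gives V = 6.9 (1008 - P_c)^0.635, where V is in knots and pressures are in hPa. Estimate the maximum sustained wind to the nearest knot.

95 kt

ΔP = 1008 − 946 = 62 hPa.
62^0.635 ≈ 13.746.
V ≈ 6.9 × 13.746 ≈ 94.8 kt.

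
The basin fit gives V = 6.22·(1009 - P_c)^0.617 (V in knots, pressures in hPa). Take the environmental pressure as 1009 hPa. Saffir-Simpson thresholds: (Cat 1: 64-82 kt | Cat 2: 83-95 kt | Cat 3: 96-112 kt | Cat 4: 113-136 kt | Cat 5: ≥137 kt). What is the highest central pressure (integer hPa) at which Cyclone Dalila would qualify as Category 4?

Category 4 begins at V = 113 kt.
Required ΔP = (113/6.22)^(1/0.617) = 18.167^1.621 ≈ 109.90 hPa.
P_c ≤ 1009 − 109.90 = 899.10, so the highest integer P_c is 899 hPa.

899 hPa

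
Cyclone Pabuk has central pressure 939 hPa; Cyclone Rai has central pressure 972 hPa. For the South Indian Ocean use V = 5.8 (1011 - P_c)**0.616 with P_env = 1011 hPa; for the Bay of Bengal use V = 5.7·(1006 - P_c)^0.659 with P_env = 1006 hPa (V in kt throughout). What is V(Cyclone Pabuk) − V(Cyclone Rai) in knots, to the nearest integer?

23 kt

Cyclone Pabuk: ΔP = 72; V ≈ 5.8 × 72^0.616 ≈ 80.82 kt.
Cyclone Rai: ΔP = 34; V ≈ 5.7 × 34^0.659 ≈ 58.23 kt.
Difference ≈ 80.82 − 58.23 = 22.59 → 23 kt.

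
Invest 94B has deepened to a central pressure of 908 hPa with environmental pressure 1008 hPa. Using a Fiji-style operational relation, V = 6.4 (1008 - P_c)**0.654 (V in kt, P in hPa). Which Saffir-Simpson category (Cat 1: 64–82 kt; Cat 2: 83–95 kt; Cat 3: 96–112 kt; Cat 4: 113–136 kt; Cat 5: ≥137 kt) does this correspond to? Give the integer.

ΔP = 1008 − 908 = 100 hPa.
V ≈ 6.4 × 100^0.654 = 6.4 × 20.32 ≈ 130 kt.
130 kt falls in the Category 4 band.

4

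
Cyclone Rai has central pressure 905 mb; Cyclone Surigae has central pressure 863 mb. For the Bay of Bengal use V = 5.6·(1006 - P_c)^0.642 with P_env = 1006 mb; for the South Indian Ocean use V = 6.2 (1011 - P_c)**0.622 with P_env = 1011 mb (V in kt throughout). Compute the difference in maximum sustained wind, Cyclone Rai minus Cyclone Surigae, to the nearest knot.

Cyclone Rai: ΔP = 101; V ≈ 5.6 × 101^0.642 ≈ 108.38 kt.
Cyclone Surigae: ΔP = 148; V ≈ 6.2 × 148^0.622 ≈ 138.77 kt.
Difference ≈ 108.38 − 138.77 = -30.39 → -30 kt.

-30 kt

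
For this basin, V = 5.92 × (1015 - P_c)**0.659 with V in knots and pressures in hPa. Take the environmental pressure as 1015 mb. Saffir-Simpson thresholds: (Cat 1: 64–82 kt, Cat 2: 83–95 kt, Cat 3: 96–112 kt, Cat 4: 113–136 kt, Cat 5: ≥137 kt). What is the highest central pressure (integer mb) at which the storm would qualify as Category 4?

Category 4 begins at V = 113 kt.
Required ΔP = (113/5.92)^(1/0.659) = 19.088^1.517 ≈ 87.80 mb.
P_c ≤ 1015 − 87.80 = 927.20, so the highest integer P_c is 927 mb.

927 mb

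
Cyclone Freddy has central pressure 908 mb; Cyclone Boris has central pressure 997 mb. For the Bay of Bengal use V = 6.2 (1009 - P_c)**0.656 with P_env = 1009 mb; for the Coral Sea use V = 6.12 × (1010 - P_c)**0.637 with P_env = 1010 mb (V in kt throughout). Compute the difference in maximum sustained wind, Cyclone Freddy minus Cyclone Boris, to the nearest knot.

97 kt

Cyclone Freddy: ΔP = 101; V ≈ 6.2 × 101^0.656 ≈ 128.00 kt.
Cyclone Boris: ΔP = 13; V ≈ 6.12 × 13^0.637 ≈ 31.36 kt.
Difference ≈ 128.00 − 31.36 = 96.64 → 97 kt.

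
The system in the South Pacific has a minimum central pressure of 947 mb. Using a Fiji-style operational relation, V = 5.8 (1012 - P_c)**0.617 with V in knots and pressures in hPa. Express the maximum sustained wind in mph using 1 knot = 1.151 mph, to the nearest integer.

ΔP = 1012 − 947 = 65 mb.
V ≈ 5.8 × 65^0.617 = 5.8 × 13.139 ≈ 76.207 kt.
76.207 × 1.151 ≈ 87.71 mph → 88 mph.

88 mph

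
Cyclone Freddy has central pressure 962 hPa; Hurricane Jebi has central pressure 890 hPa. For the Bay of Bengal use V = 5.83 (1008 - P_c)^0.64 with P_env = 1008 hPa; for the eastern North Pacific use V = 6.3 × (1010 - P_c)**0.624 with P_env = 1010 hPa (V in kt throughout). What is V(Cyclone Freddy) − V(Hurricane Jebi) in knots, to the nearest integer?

-57 kt

Cyclone Freddy: ΔP = 46; V ≈ 5.83 × 46^0.64 ≈ 67.58 kt.
Hurricane Jebi: ΔP = 120; V ≈ 6.3 × 120^0.624 ≈ 124.95 kt.
Difference ≈ 67.58 − 124.95 = -57.37 → -57 kt.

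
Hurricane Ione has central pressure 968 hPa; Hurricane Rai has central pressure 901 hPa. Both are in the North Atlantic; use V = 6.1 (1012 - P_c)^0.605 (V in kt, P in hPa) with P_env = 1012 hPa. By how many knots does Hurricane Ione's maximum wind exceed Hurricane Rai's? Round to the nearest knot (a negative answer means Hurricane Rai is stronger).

-45 kt

Hurricane Ione: ΔP = 44; V ≈ 6.1 × 44^0.605 ≈ 60.20 kt.
Hurricane Rai: ΔP = 111; V ≈ 6.1 × 111^0.605 ≈ 105.38 kt.
Difference ≈ 60.20 − 105.38 = -45.18 → -45 kt.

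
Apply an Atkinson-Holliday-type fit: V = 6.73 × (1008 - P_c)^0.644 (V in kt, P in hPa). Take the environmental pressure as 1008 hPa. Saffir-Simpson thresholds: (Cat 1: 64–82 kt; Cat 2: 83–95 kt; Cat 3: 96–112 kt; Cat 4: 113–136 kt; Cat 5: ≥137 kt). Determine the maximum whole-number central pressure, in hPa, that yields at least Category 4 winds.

Category 4 begins at V = 113 kt.
Required ΔP = (113/6.73)^(1/0.644) = 16.790^1.553 ≈ 79.85 hPa.
P_c ≤ 1008 − 79.85 = 928.15, so the highest integer P_c is 928 hPa.

928 hPa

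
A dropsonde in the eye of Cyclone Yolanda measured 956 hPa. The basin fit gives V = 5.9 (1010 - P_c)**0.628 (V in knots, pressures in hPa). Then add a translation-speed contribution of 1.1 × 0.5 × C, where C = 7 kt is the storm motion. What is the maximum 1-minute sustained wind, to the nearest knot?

76 kt

ΔP = 1010 − 956 = 54 hPa.
54^0.628 ≈ 12.245.
V ≈ 5.9 × 12.245 ≈ 72.2 kt.
Translation term: 1.1 × 0.5 × 7 = 3.85 kt.
Corrected V ≈ 76.05 kt → 76 kt.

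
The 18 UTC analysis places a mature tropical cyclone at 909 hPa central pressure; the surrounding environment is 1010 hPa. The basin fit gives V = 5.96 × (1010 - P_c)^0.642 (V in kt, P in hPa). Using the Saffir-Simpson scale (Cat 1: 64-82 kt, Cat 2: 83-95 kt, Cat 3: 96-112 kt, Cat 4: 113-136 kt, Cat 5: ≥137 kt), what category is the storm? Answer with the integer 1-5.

ΔP = 1010 − 909 = 101 hPa.
V ≈ 5.96 × 101^0.642 = 5.96 × 19.35 ≈ 115 kt.
115 kt falls in the Category 4 band.

4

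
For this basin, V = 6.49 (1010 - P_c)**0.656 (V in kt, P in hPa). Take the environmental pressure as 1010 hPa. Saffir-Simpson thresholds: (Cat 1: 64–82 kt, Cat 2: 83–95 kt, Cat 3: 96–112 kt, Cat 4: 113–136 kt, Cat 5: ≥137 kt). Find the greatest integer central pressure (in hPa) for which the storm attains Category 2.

961 hPa

Category 2 begins at V = 83 kt.
Required ΔP = (83/6.49)^(1/0.656) = 12.789^1.524 ≈ 48.67 hPa.
P_c ≤ 1010 − 48.67 = 961.33, so the highest integer P_c is 961 hPa.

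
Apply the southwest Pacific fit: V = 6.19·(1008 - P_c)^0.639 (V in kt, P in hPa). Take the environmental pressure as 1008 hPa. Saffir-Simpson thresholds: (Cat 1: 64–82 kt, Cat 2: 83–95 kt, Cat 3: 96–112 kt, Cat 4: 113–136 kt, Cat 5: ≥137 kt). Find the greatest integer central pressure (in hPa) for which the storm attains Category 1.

969 hPa

Category 1 begins at V = 64 kt.
Required ΔP = (64/6.19)^(1/0.639) = 10.339^1.565 ≈ 38.69 hPa.
P_c ≤ 1008 − 38.69 = 969.31, so the highest integer P_c is 969 hPa.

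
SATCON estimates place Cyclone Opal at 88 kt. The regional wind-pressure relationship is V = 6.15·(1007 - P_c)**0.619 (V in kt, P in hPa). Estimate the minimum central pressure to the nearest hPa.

933 hPa

ΔP = (V / 6.15)^(1/0.619) = (88/6.15)^1.616.
88/6.15 = 14.309; 14.309^1.616 ≈ 73.60 hPa.
P_c = 1007 − 73.60 = 933.40 ≈ 933 hPa.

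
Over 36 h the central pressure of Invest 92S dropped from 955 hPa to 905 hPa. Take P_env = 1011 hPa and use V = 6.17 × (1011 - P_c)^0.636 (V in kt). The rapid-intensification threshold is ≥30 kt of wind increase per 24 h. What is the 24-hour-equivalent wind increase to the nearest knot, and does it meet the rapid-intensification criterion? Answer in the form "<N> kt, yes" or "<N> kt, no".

27 kt, no

V₁: ΔP = 56, V ≈ 6.17 × 56^0.636 ≈ 79.82 kt.
V₂: ΔP = 106, V ≈ 6.17 × 106^0.636 ≈ 119.78 kt.
ΔV over 36 h = 39.96 kt → 24 h equivalent = 39.96 × 24/36 ≈ 26.64 kt.
27 kt < 30 kt ⇒ not rapid intensification.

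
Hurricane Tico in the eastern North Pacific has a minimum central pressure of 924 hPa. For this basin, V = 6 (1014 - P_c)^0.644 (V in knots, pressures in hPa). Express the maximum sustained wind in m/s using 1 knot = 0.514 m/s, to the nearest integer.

56 m/s

ΔP = 1014 − 924 = 90 hPa.
V ≈ 6 × 90^0.644 = 6 × 18.136 ≈ 108.814 kt.
108.814 × 0.514 ≈ 55.93 m/s → 56 m/s.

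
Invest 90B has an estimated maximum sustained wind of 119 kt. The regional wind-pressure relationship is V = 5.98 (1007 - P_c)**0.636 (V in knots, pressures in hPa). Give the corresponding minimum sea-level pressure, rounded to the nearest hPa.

897 hPa

ΔP = (V / 5.98)^(1/0.636) = (119/5.98)^1.572.
119/5.98 = 19.900; 19.900^1.572 ≈ 110.21 hPa.
P_c = 1007 − 110.21 = 896.79 ≈ 897 hPa.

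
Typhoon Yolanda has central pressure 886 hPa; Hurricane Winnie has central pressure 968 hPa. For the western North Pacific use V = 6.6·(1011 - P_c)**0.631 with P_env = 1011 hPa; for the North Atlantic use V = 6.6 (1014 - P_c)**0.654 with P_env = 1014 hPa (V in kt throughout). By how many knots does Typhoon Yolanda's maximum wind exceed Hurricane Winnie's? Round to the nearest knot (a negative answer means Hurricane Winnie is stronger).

58 kt

Typhoon Yolanda: ΔP = 125; V ≈ 6.6 × 125^0.631 ≈ 138.90 kt.
Hurricane Winnie: ΔP = 46; V ≈ 6.6 × 46^0.654 ≈ 80.72 kt.
Difference ≈ 138.90 − 80.72 = 58.18 → 58 kt.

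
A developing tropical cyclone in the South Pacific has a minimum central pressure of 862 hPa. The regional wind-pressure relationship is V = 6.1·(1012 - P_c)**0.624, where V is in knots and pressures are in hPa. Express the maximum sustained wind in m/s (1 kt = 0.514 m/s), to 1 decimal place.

71.5 m/s

ΔP = 1012 − 862 = 150 hPa.
V ≈ 6.1 × 150^0.624 = 6.1 × 22.797 ≈ 139.063 kt.
139.063 × 0.514 ≈ 71.48 m/s → 71.5 m/s.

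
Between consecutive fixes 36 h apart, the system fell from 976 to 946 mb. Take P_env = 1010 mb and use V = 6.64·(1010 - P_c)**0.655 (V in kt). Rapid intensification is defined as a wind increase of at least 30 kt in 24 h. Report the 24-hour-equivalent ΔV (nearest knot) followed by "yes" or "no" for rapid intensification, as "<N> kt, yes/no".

V₁: ΔP = 34, V ≈ 6.64 × 34^0.655 ≈ 66.88 kt.
V₂: ΔP = 64, V ≈ 6.64 × 64^0.655 ≈ 101.21 kt.
ΔV over 36 h = 34.33 kt → 24 h equivalent = 34.33 × 24/36 ≈ 22.89 kt.
23 kt < 30 kt ⇒ not rapid intensification.

23 kt, no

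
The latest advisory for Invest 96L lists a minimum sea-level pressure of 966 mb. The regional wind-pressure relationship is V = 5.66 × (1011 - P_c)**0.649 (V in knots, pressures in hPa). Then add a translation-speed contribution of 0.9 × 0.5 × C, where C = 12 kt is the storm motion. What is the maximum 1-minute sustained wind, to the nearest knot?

ΔP = 1011 − 966 = 45 mb.
45^0.649 ≈ 11.829.
V ≈ 5.66 × 11.829 ≈ 67.0 kt.
Translation term: 0.9 × 0.5 × 12 = 5.4 kt.
Corrected V ≈ 72.4 kt → 72 kt.

72 kt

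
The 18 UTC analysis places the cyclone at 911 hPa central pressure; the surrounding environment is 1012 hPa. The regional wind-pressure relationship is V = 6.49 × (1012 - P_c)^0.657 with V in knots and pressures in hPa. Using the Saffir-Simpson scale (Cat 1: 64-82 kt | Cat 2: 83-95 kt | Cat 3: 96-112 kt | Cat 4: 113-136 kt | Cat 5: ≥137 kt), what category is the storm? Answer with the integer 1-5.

4

ΔP = 1012 − 911 = 101 hPa.
V ≈ 6.49 × 101^0.657 = 6.49 × 20.74 ≈ 135 kt.
135 kt falls in the Category 4 band.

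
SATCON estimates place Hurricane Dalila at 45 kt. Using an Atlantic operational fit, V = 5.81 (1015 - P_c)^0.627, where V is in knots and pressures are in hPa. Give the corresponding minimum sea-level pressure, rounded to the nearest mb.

ΔP = (V / 5.81)^(1/0.627) = (45/5.81)^1.595.
45/5.81 = 7.745; 7.745^1.595 ≈ 26.18 mb.
P_c = 1015 − 26.18 = 988.82 ≈ 989 mb.

989 mb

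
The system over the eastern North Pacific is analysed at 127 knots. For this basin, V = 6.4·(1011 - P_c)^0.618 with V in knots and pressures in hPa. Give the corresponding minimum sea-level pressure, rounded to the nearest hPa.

885 hPa

ΔP = (V / 6.4)^(1/0.618) = (127/6.4)^1.618.
127/6.4 = 19.844; 19.844^1.618 ≈ 125.81 hPa.
P_c = 1011 − 125.81 = 885.19 ≈ 885 hPa.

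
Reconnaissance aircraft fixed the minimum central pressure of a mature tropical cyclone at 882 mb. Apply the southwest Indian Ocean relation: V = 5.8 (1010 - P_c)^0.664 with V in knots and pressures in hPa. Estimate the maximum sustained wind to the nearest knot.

ΔP = 1010 − 882 = 128 mb.
128^0.664 ≈ 25.072.
V ≈ 5.8 × 25.072 ≈ 145.4 kt.

145 kt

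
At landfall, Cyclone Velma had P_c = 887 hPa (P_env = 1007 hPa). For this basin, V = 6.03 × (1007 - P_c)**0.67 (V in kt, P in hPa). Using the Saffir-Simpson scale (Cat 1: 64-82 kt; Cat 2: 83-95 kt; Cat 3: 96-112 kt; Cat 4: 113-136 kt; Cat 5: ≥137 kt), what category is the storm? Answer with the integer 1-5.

5

ΔP = 1007 − 887 = 120 hPa.
V ≈ 6.03 × 120^0.67 = 6.03 × 24.72 ≈ 149 kt.
149 kt falls in the Category 5 band.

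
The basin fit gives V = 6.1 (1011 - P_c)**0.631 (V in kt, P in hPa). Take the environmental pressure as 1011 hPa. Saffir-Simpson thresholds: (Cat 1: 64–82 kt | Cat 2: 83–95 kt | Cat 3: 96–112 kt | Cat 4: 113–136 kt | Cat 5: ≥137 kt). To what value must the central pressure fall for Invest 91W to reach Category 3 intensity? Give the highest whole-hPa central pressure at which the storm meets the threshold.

Category 3 begins at V = 96 kt.
Required ΔP = (96/6.1)^(1/0.631) = 15.738^1.585 ≈ 78.87 hPa.
P_c ≤ 1011 − 78.87 = 932.13, so the highest integer P_c is 932 hPa.

932 hPa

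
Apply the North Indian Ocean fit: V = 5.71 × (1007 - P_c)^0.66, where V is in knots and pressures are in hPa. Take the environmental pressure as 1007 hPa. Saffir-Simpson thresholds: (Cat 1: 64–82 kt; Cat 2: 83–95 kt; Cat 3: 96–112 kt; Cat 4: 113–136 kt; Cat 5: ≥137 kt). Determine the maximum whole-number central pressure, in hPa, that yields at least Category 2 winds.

949 hPa

Category 2 begins at V = 83 kt.
Required ΔP = (83/5.71)^(1/0.66) = 14.536^1.515 ≈ 57.71 hPa.
P_c ≤ 1007 − 57.71 = 949.29, so the highest integer P_c is 949 hPa.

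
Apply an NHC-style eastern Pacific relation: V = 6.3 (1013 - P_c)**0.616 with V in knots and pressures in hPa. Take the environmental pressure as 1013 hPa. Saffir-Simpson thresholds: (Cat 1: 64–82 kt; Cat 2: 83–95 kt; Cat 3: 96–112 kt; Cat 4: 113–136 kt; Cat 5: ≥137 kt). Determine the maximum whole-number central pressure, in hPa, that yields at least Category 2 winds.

Category 2 begins at V = 83 kt.
Required ΔP = (83/6.3)^(1/0.616) = 13.175^1.623 ≈ 65.73 hPa.
P_c ≤ 1013 − 65.73 = 947.27, so the highest integer P_c is 947 hPa.

947 hPa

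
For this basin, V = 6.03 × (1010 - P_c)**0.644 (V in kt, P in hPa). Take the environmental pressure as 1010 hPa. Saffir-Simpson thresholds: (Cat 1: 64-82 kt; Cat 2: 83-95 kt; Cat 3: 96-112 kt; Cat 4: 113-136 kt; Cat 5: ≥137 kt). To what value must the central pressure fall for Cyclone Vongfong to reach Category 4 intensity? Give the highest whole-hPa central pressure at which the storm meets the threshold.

915 hPa

Category 4 begins at V = 113 kt.
Required ΔP = (113/6.03)^(1/0.644) = 18.740^1.553 ≈ 94.70 hPa.
P_c ≤ 1010 − 94.70 = 915.30, so the highest integer P_c is 915 hPa.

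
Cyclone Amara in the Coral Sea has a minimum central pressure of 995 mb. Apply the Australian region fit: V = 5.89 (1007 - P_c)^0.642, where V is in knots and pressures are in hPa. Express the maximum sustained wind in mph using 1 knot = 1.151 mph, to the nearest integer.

ΔP = 1007 − 995 = 12 mb.
V ≈ 5.89 × 12^0.642 = 5.89 × 4.930 ≈ 29.037 kt.
29.037 × 1.151 ≈ 33.42 mph → 33 mph.

33 mph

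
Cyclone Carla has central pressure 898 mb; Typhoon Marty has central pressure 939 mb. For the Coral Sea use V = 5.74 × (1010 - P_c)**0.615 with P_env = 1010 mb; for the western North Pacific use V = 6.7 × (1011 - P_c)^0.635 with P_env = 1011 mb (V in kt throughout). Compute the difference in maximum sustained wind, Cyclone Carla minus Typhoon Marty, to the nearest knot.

3 kt

Cyclone Carla: ΔP = 112; V ≈ 5.74 × 112^0.615 ≈ 104.52 kt.
Typhoon Marty: ΔP = 72; V ≈ 6.7 × 72^0.635 ≈ 101.27 kt.
Difference ≈ 104.52 − 101.27 = 3.25 → 3 kt.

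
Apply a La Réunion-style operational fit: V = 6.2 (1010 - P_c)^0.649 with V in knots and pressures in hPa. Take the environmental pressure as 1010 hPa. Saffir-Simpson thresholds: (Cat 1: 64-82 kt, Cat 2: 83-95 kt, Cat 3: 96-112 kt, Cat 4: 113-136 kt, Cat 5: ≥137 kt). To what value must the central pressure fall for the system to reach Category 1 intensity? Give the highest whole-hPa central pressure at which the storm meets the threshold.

973 hPa

Category 1 begins at V = 64 kt.
Required ΔP = (64/6.2)^(1/0.649) = 10.323^1.541 ≈ 36.48 hPa.
P_c ≤ 1010 − 36.48 = 973.52, so the highest integer P_c is 973 hPa.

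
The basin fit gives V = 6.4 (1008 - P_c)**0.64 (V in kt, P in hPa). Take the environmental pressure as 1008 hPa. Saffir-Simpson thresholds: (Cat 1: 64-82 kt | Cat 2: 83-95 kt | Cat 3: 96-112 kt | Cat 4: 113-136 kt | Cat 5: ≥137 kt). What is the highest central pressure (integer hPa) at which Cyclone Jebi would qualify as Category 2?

Category 2 begins at V = 83 kt.
Required ΔP = (83/6.4)^(1/0.64) = 12.969^1.562 ≈ 54.82 hPa.
P_c ≤ 1008 − 54.82 = 953.18, so the highest integer P_c is 953 hPa.

953 hPa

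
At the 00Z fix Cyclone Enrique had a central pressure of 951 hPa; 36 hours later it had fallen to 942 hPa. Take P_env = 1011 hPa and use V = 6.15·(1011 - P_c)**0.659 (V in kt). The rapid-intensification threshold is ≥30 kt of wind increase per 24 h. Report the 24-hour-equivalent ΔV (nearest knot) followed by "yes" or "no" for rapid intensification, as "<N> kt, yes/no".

6 kt, no

V₁: ΔP = 60, V ≈ 6.15 × 60^0.659 ≈ 91.34 kt.
V₂: ΔP = 69, V ≈ 6.15 × 69^0.659 ≈ 100.16 kt.
ΔV over 36 h = 8.82 kt → 24 h equivalent = 8.82 × 24/36 ≈ 5.88 kt.
6 kt < 30 kt ⇒ not rapid intensification.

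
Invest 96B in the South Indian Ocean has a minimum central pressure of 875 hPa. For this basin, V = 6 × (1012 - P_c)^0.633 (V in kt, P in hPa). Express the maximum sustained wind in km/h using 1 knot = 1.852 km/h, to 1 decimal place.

ΔP = 1012 − 875 = 137 hPa.
V ≈ 6 × 137^0.633 = 6 × 22.519 ≈ 135.112 kt.
135.112 × 1.852 ≈ 250.23 km/h → 250.2 km/h.

250.2 km/h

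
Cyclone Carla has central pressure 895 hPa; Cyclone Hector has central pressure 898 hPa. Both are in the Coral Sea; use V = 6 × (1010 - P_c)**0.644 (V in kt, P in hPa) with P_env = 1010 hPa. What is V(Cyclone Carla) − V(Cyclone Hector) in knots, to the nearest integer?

Cyclone Carla: ΔP = 115; V ≈ 6 × 115^0.644 ≈ 127.42 kt.
Cyclone Hector: ΔP = 112; V ≈ 6 × 112^0.644 ≈ 125.27 kt.
Difference ≈ 127.42 − 125.27 = 2.15 → 2 kt.

2 kt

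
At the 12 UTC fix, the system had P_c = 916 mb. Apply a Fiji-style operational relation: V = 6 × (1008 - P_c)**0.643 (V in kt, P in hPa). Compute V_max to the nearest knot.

110 kt

ΔP = 1008 − 916 = 92 mb.
92^0.643 ≈ 18.311.
V ≈ 6 × 18.311 ≈ 109.9 kt.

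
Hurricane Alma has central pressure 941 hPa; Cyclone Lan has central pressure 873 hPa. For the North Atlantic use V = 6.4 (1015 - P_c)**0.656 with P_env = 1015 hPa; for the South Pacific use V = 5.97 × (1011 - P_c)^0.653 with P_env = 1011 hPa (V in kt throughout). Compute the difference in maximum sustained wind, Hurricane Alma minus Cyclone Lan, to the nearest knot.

-41 kt

Hurricane Alma: ΔP = 74; V ≈ 6.4 × 74^0.656 ≈ 107.74 kt.
Cyclone Lan: ΔP = 138; V ≈ 5.97 × 138^0.653 ≈ 149.04 kt.
Difference ≈ 107.74 − 149.04 = -41.30 → -41 kt.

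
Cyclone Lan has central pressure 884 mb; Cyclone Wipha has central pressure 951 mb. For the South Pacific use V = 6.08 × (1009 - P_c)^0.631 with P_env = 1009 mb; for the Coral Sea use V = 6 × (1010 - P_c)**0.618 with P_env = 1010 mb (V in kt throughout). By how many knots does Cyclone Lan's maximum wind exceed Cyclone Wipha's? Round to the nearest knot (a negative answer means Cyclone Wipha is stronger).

53 kt

Cyclone Lan: ΔP = 125; V ≈ 6.08 × 125^0.631 ≈ 127.95 kt.
Cyclone Wipha: ΔP = 59; V ≈ 6 × 59^0.618 ≈ 74.57 kt.
Difference ≈ 127.95 − 74.57 = 53.38 → 53 kt.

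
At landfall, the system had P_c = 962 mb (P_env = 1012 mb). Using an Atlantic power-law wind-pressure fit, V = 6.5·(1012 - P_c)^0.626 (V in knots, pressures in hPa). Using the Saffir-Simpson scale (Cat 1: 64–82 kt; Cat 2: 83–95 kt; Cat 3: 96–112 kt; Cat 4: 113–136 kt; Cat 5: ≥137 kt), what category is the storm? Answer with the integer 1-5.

1

ΔP = 1012 − 962 = 50 mb.
V ≈ 6.5 × 50^0.626 = 6.5 × 11.58 ≈ 75 kt.
75 kt falls in the Category 1 band.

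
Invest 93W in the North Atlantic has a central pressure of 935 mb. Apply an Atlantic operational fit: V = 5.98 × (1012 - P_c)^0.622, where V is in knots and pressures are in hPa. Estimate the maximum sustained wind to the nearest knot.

ΔP = 1012 − 935 = 77 mb.
77^0.622 ≈ 14.907.
V ≈ 5.98 × 14.907 ≈ 89.1 kt.

89 kt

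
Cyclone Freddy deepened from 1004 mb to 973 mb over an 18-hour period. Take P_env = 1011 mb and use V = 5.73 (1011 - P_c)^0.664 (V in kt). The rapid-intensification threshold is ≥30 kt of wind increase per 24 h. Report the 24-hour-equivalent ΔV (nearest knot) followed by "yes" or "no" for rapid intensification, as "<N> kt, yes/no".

58 kt, yes

V₁: ΔP = 7, V ≈ 5.73 × 7^0.664 ≈ 20.86 kt.
V₂: ΔP = 38, V ≈ 5.73 × 38^0.664 ≈ 64.14 kt.
ΔV over 18 h = 43.28 kt → 24 h equivalent = 43.28 × 24/18 ≈ 57.71 kt.
58 kt ≥ 30 kt ⇒ rapid intensification.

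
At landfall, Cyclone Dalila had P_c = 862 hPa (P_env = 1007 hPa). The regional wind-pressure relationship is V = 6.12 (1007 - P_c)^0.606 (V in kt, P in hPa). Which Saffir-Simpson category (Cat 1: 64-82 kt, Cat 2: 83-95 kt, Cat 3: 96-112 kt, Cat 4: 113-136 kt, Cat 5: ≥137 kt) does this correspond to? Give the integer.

4

ΔP = 1007 − 862 = 145 hPa.
V ≈ 6.12 × 145^0.606 = 6.12 × 20.41 ≈ 125 kt.
125 kt falls in the Category 4 band.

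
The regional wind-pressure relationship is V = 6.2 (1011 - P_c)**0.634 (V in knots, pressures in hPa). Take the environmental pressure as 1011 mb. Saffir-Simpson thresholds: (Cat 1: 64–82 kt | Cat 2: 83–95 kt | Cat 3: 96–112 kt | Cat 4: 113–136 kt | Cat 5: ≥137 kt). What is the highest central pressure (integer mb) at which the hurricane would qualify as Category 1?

Category 1 begins at V = 64 kt.
Required ΔP = (64/6.2)^(1/0.634) = 10.323^1.577 ≈ 39.72 mb.
P_c ≤ 1011 − 39.72 = 971.28, so the highest integer P_c is 971 mb.

971 mb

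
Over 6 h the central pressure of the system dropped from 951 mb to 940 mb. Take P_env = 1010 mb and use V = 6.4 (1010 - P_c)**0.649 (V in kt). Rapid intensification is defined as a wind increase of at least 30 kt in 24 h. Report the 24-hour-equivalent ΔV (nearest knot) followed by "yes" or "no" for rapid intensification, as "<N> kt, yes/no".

V₁: ΔP = 59, V ≈ 6.4 × 59^0.649 ≈ 90.25 kt.
V₂: ΔP = 70, V ≈ 6.4 × 70^0.649 ≈ 100.84 kt.
ΔV over 6 h = 10.59 kt → 24 h equivalent = 10.59 × 24/6 ≈ 42.36 kt.
42 kt ≥ 30 kt ⇒ rapid intensification.

42 kt, yes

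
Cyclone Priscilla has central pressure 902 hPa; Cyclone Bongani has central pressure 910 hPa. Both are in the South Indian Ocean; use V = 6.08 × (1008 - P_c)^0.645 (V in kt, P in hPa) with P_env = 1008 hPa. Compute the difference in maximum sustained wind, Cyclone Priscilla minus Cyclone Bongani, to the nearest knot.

6 kt

Cyclone Priscilla: ΔP = 106; V ≈ 6.08 × 106^0.645 ≈ 123.09 kt.
Cyclone Bongani: ΔP = 98; V ≈ 6.08 × 98^0.645 ≈ 117.02 kt.
Difference ≈ 123.09 − 117.02 = 6.07 → 6 kt.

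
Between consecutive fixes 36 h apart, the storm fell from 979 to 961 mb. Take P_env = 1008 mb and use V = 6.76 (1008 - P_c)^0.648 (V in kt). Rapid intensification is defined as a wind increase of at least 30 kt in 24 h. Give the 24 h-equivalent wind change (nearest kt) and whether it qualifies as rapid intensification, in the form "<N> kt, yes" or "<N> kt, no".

15 kt, no

V₁: ΔP = 29, V ≈ 6.76 × 29^0.648 ≈ 59.92 kt.
V₂: ΔP = 47, V ≈ 6.76 × 47^0.648 ≈ 81.93 kt.
ΔV over 36 h = 22.01 kt → 24 h equivalent = 22.01 × 24/36 ≈ 14.67 kt.
15 kt < 30 kt ⇒ not rapid intensification.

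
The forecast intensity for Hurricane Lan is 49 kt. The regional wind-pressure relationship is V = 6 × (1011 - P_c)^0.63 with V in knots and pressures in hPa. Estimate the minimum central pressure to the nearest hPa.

ΔP = (V / 6)^(1/0.63) = (49/6)^1.587.
49/6 = 8.167; 8.167^1.587 ≈ 28.03 hPa.
P_c = 1011 − 28.03 = 982.97 ≈ 983 hPa.

983 hPa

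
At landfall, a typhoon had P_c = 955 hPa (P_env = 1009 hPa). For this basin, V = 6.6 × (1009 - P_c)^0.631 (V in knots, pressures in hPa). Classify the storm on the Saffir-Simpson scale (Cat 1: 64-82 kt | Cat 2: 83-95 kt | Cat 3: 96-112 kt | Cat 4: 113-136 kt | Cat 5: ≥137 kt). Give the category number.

1

ΔP = 1009 − 955 = 54 hPa.
V ≈ 6.6 × 54^0.631 = 6.6 × 12.39 ≈ 82 kt.
82 kt falls in the Category 1 band.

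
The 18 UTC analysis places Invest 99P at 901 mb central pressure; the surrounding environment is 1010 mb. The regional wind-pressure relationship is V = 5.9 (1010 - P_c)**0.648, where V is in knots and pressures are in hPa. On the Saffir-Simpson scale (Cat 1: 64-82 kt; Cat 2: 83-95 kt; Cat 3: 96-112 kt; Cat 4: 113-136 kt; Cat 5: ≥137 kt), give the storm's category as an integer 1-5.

ΔP = 1010 − 901 = 109 mb.
V ≈ 5.9 × 109^0.648 = 5.9 × 20.91 ≈ 123 kt.
123 kt falls in the Category 4 band.

4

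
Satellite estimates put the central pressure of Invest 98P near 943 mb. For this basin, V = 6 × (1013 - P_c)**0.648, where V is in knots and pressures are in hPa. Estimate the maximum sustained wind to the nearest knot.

94 kt

ΔP = 1013 − 943 = 70 mb.
70^0.648 ≈ 15.690.
V ≈ 6 × 15.690 ≈ 94.1 kt.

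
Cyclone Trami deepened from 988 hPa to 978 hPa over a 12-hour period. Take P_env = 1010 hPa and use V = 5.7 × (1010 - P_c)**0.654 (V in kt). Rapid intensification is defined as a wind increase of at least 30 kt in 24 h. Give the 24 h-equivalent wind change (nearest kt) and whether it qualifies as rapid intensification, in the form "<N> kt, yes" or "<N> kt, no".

V₁: ΔP = 22, V ≈ 5.7 × 22^0.654 ≈ 43.03 kt.
V₂: ΔP = 32, V ≈ 5.7 × 32^0.654 ≈ 54.98 kt.
ΔV over 12 h = 11.95 kt → 24 h equivalent = 11.95 × 24/12 ≈ 23.90 kt.
24 kt < 30 kt ⇒ not rapid intensification.

24 kt, no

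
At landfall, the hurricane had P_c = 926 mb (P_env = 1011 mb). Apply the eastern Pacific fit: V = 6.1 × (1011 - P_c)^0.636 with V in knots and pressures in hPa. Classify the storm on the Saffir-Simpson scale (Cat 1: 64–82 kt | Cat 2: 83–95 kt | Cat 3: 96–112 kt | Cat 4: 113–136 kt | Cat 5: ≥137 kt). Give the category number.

ΔP = 1011 − 926 = 85 mb.
V ≈ 6.1 × 85^0.636 = 6.1 × 16.87 ≈ 103 kt.
103 kt falls in the Category 3 band.

3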